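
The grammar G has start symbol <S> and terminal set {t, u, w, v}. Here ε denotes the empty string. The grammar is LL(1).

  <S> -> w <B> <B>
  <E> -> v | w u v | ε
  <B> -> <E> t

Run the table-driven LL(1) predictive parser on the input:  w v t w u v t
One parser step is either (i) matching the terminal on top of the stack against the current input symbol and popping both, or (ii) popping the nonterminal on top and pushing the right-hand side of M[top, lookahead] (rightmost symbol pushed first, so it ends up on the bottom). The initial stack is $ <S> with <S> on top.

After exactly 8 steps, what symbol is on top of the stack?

step 1: stack=$ <S>  input=w v t w u v t $  — expand <S> -> w <B> <B>
step 2: stack=$ <B> <B> w  input=w v t w u v t $  — match w
step 3: stack=$ <B> <B>  input=v t w u v t $  — expand <B> -> <E> t
step 4: stack=$ <B> t <E>  input=v t w u v t $  — expand <E> -> v
step 5: stack=$ <B> t v  input=v t w u v t $  — match v
step 6: stack=$ <B> t  input=t w u v t $  — match t
step 7: stack=$ <B>  input=w u v t $  — expand <B> -> <E> t
step 8: stack=$ t <E>  input=w u v t $  — expand <E> -> w u v
Stack after step 8: $ t v u w (top = w).

w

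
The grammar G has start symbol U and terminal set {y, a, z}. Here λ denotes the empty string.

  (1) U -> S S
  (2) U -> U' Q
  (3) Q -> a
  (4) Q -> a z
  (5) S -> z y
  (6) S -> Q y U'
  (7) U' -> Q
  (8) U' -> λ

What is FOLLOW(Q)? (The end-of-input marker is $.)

FIRST(Q) = {a}
FIRST(S) = {a, z}  (via Q y U')
FIRST(U') = {λ, a}  (via Q)
FIRST(U) = {a, z}  (via S S, U' Q)
FOLLOW(U) includes $ since U is the start symbol.
FOLLOW(U): U appears on no right-hand side. Thus FOLLOW(U) = {$}.
FOLLOW(S): in U->S S (occurrence 1), S is followed by S with FIRST {a, z}; in U->S S (occurrence 2), the suffix after S is empty, so FOLLOW(S) ⊇ FOLLOW(U) = {$}. Thus FOLLOW(S) = {$, a, z}.
FOLLOW(U'): in U->U' Q, U' is followed by Q with FIRST {a}; in S->Q y U', the suffix after U' is empty, so FOLLOW(U') ⊇ FOLLOW(S) = {$, a, z}. Thus FOLLOW(U') = {$, a, z}.
FOLLOW(Q): in U->U' Q, the suffix after Q is empty, so FOLLOW(Q) ⊇ FOLLOW(U) = {$}; in S->Q y U', Q is followed by y U' with FIRST {y}; in U'->Q, the suffix after Q is empty, so FOLLOW(Q) ⊇ FOLLOW(U') = {$, a, z}. Thus FOLLOW(Q) = {$, a, y, z}.

{$, a, y, z}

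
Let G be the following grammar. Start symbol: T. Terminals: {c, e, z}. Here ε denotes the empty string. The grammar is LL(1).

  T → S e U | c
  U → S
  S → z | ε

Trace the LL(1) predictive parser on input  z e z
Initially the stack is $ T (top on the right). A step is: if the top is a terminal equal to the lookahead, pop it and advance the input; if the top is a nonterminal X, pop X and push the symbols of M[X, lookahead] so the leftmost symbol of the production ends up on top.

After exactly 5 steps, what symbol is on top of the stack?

step 1: stack=$ T  input=z e z $  — expand T → S e U
step 2: stack=$ U e S  input=z e z $  — expand S → z
step 3: stack=$ U e z  input=z e z $  — match z
step 4: stack=$ U e  input=e z $  — match e
step 5: stack=$ U  input=z $  — expand U → S
Stack after step 5: $ S (top = S).

S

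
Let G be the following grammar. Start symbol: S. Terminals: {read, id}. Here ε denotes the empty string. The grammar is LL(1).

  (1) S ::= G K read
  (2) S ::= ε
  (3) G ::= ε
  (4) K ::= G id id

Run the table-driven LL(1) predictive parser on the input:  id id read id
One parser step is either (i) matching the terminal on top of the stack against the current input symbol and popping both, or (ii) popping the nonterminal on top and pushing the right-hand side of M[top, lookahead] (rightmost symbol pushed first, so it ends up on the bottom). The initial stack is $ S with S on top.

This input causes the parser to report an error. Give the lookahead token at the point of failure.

id

step 1: stack=$ S  input=id id read id $  — expand S ::= G K read
step 2: stack=$ read K G  input=id id read id $  — expand G ::= ε
step 3: stack=$ read K  input=id id read id $  — expand K ::= G id id
step 4: stack=$ read id id G  input=id id read id $  — expand G ::= ε
step 5: stack=$ read id id  input=id id read id $  — match id
step 6: stack=$ read id  input=id read id $  — match id
step 7: stack=$ read  input=read id $  — match read
step 8: stack=$  input=id $  — error: stack empty but input remains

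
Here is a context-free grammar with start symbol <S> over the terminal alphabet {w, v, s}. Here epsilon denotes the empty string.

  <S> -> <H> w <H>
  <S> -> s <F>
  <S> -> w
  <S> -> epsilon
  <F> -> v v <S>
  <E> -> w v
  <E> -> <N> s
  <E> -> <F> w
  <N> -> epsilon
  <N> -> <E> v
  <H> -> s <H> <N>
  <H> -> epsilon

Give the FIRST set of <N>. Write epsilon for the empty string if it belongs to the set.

{epsilon, s, v, w}

FIRST(<F>): from <F>->v v <S> we get {v}. So FIRST(<F>) = {v}.
FIRST(<H>): from <H>->s <H> <N> we get {s}; from <H>->epsilon we get {epsilon}. So FIRST(<H>) = {epsilon, s}.
FIRST(<S>): from <S>-><H> w <H> we get {s, w}; from <S>->s <F> we get {s}; from <S>->w we get {w}; from <S>->epsilon we get {epsilon}. So FIRST(<S>) = {epsilon, s, w}.
FIRST(<E>): from <E>->w v we get {w}; from <E>-><N> s we get {s, v, w}; from <E>-><F> w we get {v}. So FIRST(<E>) = {s, v, w}.
FIRST(<N>): from <N>->epsilon we get {epsilon}; from <N>-><E> v we get {s, v, w}. So FIRST(<N>) = {epsilon, s, v, w}.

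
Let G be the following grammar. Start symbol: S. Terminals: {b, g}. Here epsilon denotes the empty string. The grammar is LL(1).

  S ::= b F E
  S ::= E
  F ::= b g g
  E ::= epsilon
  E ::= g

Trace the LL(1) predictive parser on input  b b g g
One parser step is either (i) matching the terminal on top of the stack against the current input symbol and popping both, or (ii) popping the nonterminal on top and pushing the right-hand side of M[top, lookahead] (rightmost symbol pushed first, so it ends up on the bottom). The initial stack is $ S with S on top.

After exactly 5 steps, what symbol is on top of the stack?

g

step 1: stack=$ S  input=b b g g $  — expand S ::= b F E
step 2: stack=$ E F b  input=b b g g $  — match b
step 3: stack=$ E F  input=b g g $  — expand F ::= b g g
step 4: stack=$ E g g b  input=b g g $  — match b
step 5: stack=$ E g g  input=g g $  — match g
Stack after step 5: $ E g (top = g).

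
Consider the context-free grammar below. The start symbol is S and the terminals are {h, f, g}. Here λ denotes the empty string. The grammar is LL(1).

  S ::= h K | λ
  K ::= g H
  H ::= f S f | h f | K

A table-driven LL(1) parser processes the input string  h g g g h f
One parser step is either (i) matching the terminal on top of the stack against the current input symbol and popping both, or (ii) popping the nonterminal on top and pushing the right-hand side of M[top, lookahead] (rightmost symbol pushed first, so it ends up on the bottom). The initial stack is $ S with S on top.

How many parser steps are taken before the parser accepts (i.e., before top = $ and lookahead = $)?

step 1: stack=$ S  input=h g g g h f $  — expand S ::= h K
step 2: stack=$ K h  input=h g g g h f $  — match h
step 3: stack=$ K  input=g g g h f $  — expand K ::= g H
step 4: stack=$ H g  input=g g g h f $  — match g
step 5: stack=$ H  input=g g h f $  — expand H ::= K
step 6: stack=$ K  input=g g h f $  — expand K ::= g H
step 7: stack=$ H g  input=g g h f $  — match g
step 8: stack=$ H  input=g h f $  — expand H ::= K
step 9: stack=$ K  input=g h f $  — expand K ::= g H
step 10: stack=$ H g  input=g h f $  — match g
step 11: stack=$ H  input=h f $  — expand H ::= h f
step 12: stack=$ f h  input=h f $  — match h
step 13: stack=$ f  input=f $  — match f
Accept reached after 13 steps.

13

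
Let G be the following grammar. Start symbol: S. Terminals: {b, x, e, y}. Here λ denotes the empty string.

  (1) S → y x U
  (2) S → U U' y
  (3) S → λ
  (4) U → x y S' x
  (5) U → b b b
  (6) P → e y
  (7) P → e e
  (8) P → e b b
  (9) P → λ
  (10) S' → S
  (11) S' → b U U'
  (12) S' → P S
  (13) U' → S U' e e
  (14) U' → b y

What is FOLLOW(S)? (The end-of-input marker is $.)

{$, b, x, y}

FIRST(U): from U→x y S' x we get {x}; from U→b b b we get {b}. So FIRST(U) = {b, x}.
FIRST(P): from P→e y we get {e}; from P→e e we get {e}; from P→e b b we get {e}; from P→λ we get {λ}. So FIRST(P) = {λ, e}.
FIRST(S): from S→y x U we get {y}; from S→U U' y we get {b, x}; from S→λ we get {λ}. So FIRST(S) = {λ, b, x, y}.
FIRST(S'): from S'→S we get {λ, b, x, y}; from S'→b U U' we get {b}; from S'→P S we get {λ, b, e, x, y}. So FIRST(S') = {λ, b, e, x, y}.
FIRST(U'): from U'→S U' e e we get {b, x, y}; from U'→b y we get {b}. So FIRST(U') = {b, x, y}.
FOLLOW(S) includes $ since S is the start symbol.
FOLLOW(S'): in U→x y S' x, S' is followed by x with FIRST {x}. Thus FOLLOW(S') = {x}.
FOLLOW(S): in S'→S, the suffix after S is empty, so FOLLOW(S) ⊇ FOLLOW(S') = {x}; in S'→P S, the suffix after S is empty, so FOLLOW(S) ⊇ FOLLOW(S') = {x}; in U'→S U' e e, S is followed by U' e e with FIRST {b, x, y}. Thus FOLLOW(S) = {$, b, x, y}.
FOLLOW(U): in S→y x U, the suffix after U is empty, so FOLLOW(U) ⊇ FOLLOW(S) = {$, b, x, y}; in S→U U' y, U is followed by U' y with FIRST {b, x, y}; in S'→b U U', U is followed by U' with FIRST {b, x, y}. Thus FOLLOW(U) = {$, b, x, y}.
FOLLOW(P): in S'→P S, P is followed by S with FIRST {λ, b, x, y}; in S'→P S, the suffix after P is nullable, so FOLLOW(P) ⊇ FOLLOW(S') = {x}. Thus FOLLOW(P) = {b, x, y}.
FOLLOW(U'): in S→U U' y, U' is followed by y with FIRST {y}; in S'→b U U', the suffix after U' is empty, so FOLLOW(U') ⊇ FOLLOW(S') = {x}; in U'→S U' e e, U' is followed by e e with FIRST {e}. Thus FOLLOW(U') = {e, x, y}.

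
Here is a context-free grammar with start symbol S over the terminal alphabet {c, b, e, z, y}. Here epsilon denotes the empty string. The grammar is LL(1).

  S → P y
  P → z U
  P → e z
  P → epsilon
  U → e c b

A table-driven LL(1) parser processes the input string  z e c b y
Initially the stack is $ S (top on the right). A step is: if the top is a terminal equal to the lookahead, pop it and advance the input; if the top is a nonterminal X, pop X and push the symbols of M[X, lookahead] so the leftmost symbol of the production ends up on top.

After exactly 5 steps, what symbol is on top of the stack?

step 1: stack=$ S  input=z e c b y $  — expand S → P y
step 2: stack=$ y P  input=z e c b y $  — expand P → z U
step 3: stack=$ y U z  input=z e c b y $  — match z
step 4: stack=$ y U  input=e c b y $  — expand U → e c b
step 5: stack=$ y b c e  input=e c b y $  — match e
Stack after step 5: $ y b c (top = c).

c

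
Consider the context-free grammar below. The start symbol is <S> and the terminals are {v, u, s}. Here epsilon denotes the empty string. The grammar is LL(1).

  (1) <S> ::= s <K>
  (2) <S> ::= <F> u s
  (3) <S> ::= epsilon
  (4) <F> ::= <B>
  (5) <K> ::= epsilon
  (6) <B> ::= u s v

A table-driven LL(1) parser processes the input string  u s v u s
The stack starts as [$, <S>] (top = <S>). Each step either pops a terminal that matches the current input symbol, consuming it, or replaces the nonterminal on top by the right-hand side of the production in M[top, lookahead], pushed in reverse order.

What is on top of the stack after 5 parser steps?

     Stack        Input        Action
  1  $ <S>        u s v u s $  expand <S> ::= <F> u s
  2  $ s u <F>    u s v u s $  expand <F> ::= <B>
  3  $ s u <B>    u s v u s $  expand <B> ::= u s v
  4  $ s u v s u  u s v u s $  match u
  5  $ s u v s    s v u s $    match s
Stack after step 5: $ s u v (top = v).

v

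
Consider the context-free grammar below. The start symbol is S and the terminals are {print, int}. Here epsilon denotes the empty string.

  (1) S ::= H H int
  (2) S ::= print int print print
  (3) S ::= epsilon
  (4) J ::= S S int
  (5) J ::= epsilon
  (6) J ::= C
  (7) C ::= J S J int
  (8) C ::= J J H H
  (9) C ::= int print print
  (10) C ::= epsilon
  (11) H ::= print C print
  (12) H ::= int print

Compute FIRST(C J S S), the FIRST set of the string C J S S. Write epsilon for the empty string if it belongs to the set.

FIRST(H) = {int, print}
FIRST(S) = {epsilon, int, print}  (via H H int)
FIRST(J) = {epsilon, int, print}  (via S S int, C)
FIRST(C) = {epsilon, int, print}  (via J S J int, J J H H)
FIRST(C J S S): take FIRST of each symbol in turn, carrying on past any symbol whose FIRST contains epsilon; result {epsilon, int, print}.

{epsilon, int, print}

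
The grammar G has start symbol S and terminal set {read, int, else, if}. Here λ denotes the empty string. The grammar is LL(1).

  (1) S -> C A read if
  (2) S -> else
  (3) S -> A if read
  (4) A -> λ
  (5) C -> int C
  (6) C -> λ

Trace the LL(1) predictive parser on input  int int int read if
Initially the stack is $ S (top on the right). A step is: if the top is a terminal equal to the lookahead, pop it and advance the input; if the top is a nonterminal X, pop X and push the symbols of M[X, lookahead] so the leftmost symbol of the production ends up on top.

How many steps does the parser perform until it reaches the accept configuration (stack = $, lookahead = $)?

11

      Stack              Input                  Action
   1  $ S                int int int read if $  expand S -> C A read if
   2  $ if read A C      int int int read if $  expand C -> int C
   3  $ if read A C int  int int int read if $  match int
   4  $ if read A C      int int read if $      expand C -> int C
   5  $ if read A C int  int int read if $      match int
   6  $ if read A C      int read if $          expand C -> int C
   7  $ if read A C int  int read if $          match int
   8  $ if read A C      read if $              expand C -> λ
   9  $ if read A        read if $              expand A -> λ
  10  $ if read          read if $              match read
  11  $ if               if $                   match if
Accept reached after 11 steps.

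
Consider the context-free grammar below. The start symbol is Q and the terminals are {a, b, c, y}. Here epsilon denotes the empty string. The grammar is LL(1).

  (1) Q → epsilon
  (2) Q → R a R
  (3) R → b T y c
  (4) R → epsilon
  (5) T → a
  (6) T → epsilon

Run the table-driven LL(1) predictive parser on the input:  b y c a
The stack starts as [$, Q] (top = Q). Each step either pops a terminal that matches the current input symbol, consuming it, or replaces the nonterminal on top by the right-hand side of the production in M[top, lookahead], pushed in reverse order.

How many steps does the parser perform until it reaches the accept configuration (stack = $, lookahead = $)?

8

step 1: stack=$ Q  input=b y c a $  — expand Q → R a R
step 2: stack=$ R a R  input=b y c a $  — expand R → b T y c
step 3: stack=$ R a c y T b  input=b y c a $  — match b
step 4: stack=$ R a c y T  input=y c a $  — expand T → epsilon
step 5: stack=$ R a c y  input=y c a $  — match y
step 6: stack=$ R a c  input=c a $  — match c
step 7: stack=$ R a  input=a $  — match a
step 8: stack=$ R  input=$  — expand R → epsilon
Accept reached after 8 steps.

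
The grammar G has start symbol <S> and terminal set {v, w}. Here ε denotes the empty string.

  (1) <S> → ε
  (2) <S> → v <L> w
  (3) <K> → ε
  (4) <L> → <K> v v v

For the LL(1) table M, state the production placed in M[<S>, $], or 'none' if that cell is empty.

<S> → ε

FIRST(<S>): from <S>→ε we get {ε}; from <S>→v <L> w we get {v}. So FIRST(<S>) = {ε, v}.
FIRST(<K>): from <K>→ε we get {ε}. So FIRST(<K>) = {ε}.
FIRST(<L>): from <L>→<K> v v v we get {v}. So FIRST(<L>) = {v}.
FOLLOW(<S>) includes $ since <S> is the start symbol.
FOLLOW(<S>): <S> appears on no right-hand side. Thus FOLLOW(<S>) = {$}.
For <S> → ε: FIRST(ε) = {ε}, so it goes in M[<S>, t] for t ∈ {}; since ε ∈ FIRST, also for every t ∈ FOLLOW(<S>) = {$}.
For <S> → v <L> w: FIRST(v <L> w) = {v}, so it goes in M[<S>, t] for t ∈ {v}.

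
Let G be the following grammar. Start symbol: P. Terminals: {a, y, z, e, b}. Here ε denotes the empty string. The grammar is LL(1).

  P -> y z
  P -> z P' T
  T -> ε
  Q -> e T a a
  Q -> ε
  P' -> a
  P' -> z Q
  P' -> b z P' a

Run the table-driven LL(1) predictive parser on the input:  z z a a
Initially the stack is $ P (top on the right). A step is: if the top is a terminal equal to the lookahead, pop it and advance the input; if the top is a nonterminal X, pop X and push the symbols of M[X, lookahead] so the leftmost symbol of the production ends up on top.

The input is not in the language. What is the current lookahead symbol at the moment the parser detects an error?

     Stack     Input      Action
  1  $ P       z z a a $  expand P -> z P' T
  2  $ T P' z  z z a a $  match z
  3  $ T P'    z a a $    expand P' -> z Q
  4  $ T Q z   z a a $    match z
  5  $ T Q     a a $      expand Q -> ε
  6  $ T       a a $      expand T -> ε
  7  $         a a $      error: stack empty but input remains

a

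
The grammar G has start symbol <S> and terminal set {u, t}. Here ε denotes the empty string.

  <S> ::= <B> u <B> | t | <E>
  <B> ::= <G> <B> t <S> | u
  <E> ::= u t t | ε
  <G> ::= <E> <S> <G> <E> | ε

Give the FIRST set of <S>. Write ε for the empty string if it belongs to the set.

FIRST(<E>) = {ε, u}
FIRST(<S>) = {ε, t, u}  (via <B> u <B>, <E>)
FIRST(<G>) = {ε, t, u}  (via <E> <S> <G> <E>)
FIRST(<B>) = {t, u}  (via <G> <B> t <S>)

{ε, t, u}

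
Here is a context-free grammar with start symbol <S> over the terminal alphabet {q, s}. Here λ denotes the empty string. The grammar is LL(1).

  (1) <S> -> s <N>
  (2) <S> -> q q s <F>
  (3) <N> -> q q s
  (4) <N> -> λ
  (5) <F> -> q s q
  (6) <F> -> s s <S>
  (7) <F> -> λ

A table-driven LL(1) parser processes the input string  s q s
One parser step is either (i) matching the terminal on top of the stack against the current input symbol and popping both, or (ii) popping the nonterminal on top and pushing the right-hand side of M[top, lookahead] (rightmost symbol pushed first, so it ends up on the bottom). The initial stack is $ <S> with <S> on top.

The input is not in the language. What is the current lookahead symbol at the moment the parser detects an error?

step 1: stack=$ <S>  input=s q s $  — expand <S> -> s <N>
step 2: stack=$ <N> s  input=s q s $  — match s
step 3: stack=$ <N>  input=q s $  — expand <N> -> q q s
step 4: stack=$ s q q  input=q s $  — match q
step 5: stack=$ s q  input=s $  — error: top is terminal q but lookahead is s

s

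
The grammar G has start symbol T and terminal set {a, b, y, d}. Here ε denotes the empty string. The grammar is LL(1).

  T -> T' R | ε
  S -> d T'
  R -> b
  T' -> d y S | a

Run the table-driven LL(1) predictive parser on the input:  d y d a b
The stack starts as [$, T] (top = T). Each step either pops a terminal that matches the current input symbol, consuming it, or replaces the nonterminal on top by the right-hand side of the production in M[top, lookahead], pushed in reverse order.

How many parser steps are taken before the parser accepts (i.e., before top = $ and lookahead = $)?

10

      Stack      Input        Action
   1  $ T        d y d a b $  expand T -> T' R
   2  $ R T'     d y d a b $  expand T' -> d y S
   3  $ R S y d  d y d a b $  match d
   4  $ R S y    y d a b $    match y
   5  $ R S      d a b $      expand S -> d T'
   6  $ R T' d   d a b $      match d
   7  $ R T'     a b $        expand T' -> a
   8  $ R a      a b $        match a
   9  $ R        b $          expand R -> b
  10  $ b        b $          match b
Accept reached after 10 steps.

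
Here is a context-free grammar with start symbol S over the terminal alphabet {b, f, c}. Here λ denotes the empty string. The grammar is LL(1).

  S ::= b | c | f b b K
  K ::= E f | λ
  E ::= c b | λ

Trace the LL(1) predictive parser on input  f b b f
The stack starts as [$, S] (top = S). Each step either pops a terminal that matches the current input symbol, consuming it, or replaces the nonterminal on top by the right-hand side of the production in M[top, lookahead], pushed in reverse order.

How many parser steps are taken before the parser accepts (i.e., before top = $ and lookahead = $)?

     Stack      Input      Action
  1  $ S        f b b f $  expand S ::= f b b K
  2  $ K b b f  f b b f $  match f
  3  $ K b b    b b f $    match b
  4  $ K b      b f $      match b
  5  $ K        f $        expand K ::= E f
  6  $ f E      f $        expand E ::= λ
  7  $ f        f $        match f
Accept reached after 7 steps.

7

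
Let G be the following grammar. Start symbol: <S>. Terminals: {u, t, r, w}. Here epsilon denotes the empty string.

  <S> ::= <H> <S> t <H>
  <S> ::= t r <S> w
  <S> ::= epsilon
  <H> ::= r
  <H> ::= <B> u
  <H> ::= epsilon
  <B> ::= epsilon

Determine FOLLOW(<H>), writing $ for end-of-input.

FIRST(<B>) = {epsilon}
FIRST(<H>) = {epsilon, r, u}  (via <B> u)
FIRST(<S>) = {epsilon, r, t, u}  (via <H> <S> t <H>)
FOLLOW(<S>) includes $ since <S> is the start symbol.
FOLLOW(<S>): in <S>::=<H> <S> t <H>, <S> is followed by t <H> with FIRST {t}; in <S>::=t r <S> w, <S> is followed by w with FIRST {w}. Thus FOLLOW(<S>) = {$, t, w}.
FOLLOW(<H>): in <S>::=<H> <S> t <H> (occurrence 1), <H> is followed by <S> t <H> with FIRST {r, t, u}; in <S>::=<H> <S> t <H> (occurrence 2), the suffix after <H> is empty, so FOLLOW(<H>) ⊇ FOLLOW(<S>) = {$, t, w}. Thus FOLLOW(<H>) = {$, r, t, u, w}.
FOLLOW(<B>): in <H>::=<B> u, <B> is followed by u with FIRST {u}. Thus FOLLOW(<B>) = {u}.

{$, r, t, u, w}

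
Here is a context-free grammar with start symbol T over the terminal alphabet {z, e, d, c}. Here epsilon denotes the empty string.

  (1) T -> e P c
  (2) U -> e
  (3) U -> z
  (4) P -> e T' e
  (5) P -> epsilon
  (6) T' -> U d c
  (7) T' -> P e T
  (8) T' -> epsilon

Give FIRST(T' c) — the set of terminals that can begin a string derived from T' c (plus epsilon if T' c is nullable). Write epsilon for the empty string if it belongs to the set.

FIRST(T) = {e}
FIRST(U) = {e, z}
FIRST(P) = {epsilon, e}
FIRST(T') = {epsilon, e, z}  (via U d c, P e T)
FIRST(T' c): take FIRST of each symbol in turn, carrying on past any symbol whose FIRST contains epsilon; result {c, e, z}.

{c, e, z}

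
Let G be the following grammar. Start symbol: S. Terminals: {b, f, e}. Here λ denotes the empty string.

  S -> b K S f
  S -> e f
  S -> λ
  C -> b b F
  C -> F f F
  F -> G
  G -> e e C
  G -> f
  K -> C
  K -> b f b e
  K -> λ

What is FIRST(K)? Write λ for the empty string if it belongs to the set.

FIRST(S): from S->b K S f we get {b}; from S->e f we get {e}; from S->λ we get {λ}. So FIRST(S) = {λ, b, e}.
FIRST(G): from G->e e C we get {e}; from G->f we get {f}. So FIRST(G) = {e, f}.
FIRST(F): from F->G we get {e, f}. So FIRST(F) = {e, f}.
FIRST(C): from C->b b F we get {b}; from C->F f F we get {e, f}. So FIRST(C) = {b, e, f}.
FIRST(K): from K->C we get {b, e, f}; from K->b f b e we get {b}; from K->λ we get {λ}. So FIRST(K) = {λ, b, e, f}.

{λ, b, e, f}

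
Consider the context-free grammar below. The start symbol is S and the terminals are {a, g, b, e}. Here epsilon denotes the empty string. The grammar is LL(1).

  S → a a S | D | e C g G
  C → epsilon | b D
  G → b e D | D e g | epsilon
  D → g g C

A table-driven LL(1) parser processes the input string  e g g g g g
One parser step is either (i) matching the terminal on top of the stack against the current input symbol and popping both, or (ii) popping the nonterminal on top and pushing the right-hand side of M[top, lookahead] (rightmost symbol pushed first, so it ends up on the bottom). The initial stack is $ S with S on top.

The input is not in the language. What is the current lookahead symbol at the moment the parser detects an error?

      Stack        Input          Action
   1  $ S          e g g g g g $  expand S → e C g G
   2  $ G g C e    e g g g g g $  match e
   3  $ G g C      g g g g g $    expand C → epsilon
   4  $ G g        g g g g g $    match g
   5  $ G          g g g g $      expand G → D e g
   6  $ g e D      g g g g $      expand D → g g C
   7  $ g e C g g  g g g g $      match g
   8  $ g e C g    g g g $        match g
   9  $ g e C      g g $          expand C → epsilon
  10  $ g e        g g $          error: top is terminal e but lookahead is g

g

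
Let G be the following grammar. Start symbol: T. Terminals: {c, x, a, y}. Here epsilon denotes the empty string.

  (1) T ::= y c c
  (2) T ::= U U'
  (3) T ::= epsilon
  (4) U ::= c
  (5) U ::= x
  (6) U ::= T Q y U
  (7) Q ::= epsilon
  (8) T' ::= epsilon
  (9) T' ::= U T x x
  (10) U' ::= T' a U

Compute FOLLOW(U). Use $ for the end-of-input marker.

FIRST(Q): from Q::=epsilon we get {epsilon}. So FIRST(Q) = {epsilon}.
FIRST(T): from T::=y c c we get {y}; from T::=U U' we get {c, x, y}; from T::=epsilon we get {epsilon}. So FIRST(T) = {epsilon, c, x, y}.
FIRST(U): from U::=c we get {c}; from U::=x we get {x}; from U::=T Q y U we get {c, x, y}. So FIRST(U) = {c, x, y}.
FIRST(T'): from T'::=epsilon we get {epsilon}; from T'::=U T x x we get {c, x, y}. So FIRST(T') = {epsilon, c, x, y}.
FIRST(U'): from U'::=T' a U we get {a, c, x, y}. So FIRST(U') = {a, c, x, y}.
FOLLOW(T) includes $ since T is the start symbol.
FOLLOW(T): in U::=T Q y U, T is followed by Q y U with FIRST {y}; in T'::=U T x x, T is followed by x x with FIRST {x}. Thus FOLLOW(T) = {$, x, y}.
FOLLOW(Q): in U::=T Q y U, Q is followed by y U with FIRST {y}. Thus FOLLOW(Q) = {y}.
FOLLOW(T'): in U'::=T' a U, T' is followed by a U with FIRST {a}. Thus FOLLOW(T') = {a}.
FOLLOW(U'): in T::=U U', the suffix after U' is empty, so FOLLOW(U') ⊇ FOLLOW(T) = {$, x, y}. Thus FOLLOW(U') = {$, x, y}.
FOLLOW(U): in T::=U U', U is followed by U' with FIRST {a, c, x, y}; in U::=T Q y U, the suffix after U is empty (adds nothing new); in T'::=U T x x, U is followed by T x x with FIRST {c, x, y}; in U'::=T' a U, the suffix after U is empty, so FOLLOW(U) ⊇ FOLLOW(U') = {$, x, y}. Thus FOLLOW(U) = {$, a, c, x, y}.

{$, a, c, x, y}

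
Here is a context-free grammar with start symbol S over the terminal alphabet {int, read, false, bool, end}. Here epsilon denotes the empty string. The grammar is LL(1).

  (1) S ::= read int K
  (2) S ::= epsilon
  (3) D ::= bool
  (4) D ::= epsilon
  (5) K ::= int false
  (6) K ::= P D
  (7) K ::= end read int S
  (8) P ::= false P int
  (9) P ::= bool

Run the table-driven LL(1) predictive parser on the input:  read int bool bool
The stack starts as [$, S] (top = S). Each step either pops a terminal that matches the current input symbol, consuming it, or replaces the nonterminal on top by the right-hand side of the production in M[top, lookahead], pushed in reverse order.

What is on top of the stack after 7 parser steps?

bool

step 1: stack=$ S  input=read int bool bool $  — expand S ::= read int K
step 2: stack=$ K int read  input=read int bool bool $  — match read
step 3: stack=$ K int  input=int bool bool $  — match int
step 4: stack=$ K  input=bool bool $  — expand K ::= P D
step 5: stack=$ D P  input=bool bool $  — expand P ::= bool
step 6: stack=$ D bool  input=bool bool $  — match bool
step 7: stack=$ D  input=bool $  — expand D ::= bool
Stack after step 7: $ bool (top = bool).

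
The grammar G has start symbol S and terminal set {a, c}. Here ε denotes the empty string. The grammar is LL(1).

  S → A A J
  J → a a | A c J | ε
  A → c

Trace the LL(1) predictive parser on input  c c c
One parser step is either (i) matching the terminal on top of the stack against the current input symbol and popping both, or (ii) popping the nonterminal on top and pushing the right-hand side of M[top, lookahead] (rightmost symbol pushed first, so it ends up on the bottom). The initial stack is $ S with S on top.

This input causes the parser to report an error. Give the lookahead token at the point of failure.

     Stack    Input    Action
  1  $ S      c c c $  expand S → A A J
  2  $ J A A  c c c $  expand A → c
  3  $ J A c  c c c $  match c
  4  $ J A    c c $    expand A → c
  5  $ J c    c c $    match c
  6  $ J      c $      expand J → A c J
  7  $ J c A  c $      expand A → c
  8  $ J c c  c $      match c
  9  $ J c    $        error: top is terminal c but lookahead is $

$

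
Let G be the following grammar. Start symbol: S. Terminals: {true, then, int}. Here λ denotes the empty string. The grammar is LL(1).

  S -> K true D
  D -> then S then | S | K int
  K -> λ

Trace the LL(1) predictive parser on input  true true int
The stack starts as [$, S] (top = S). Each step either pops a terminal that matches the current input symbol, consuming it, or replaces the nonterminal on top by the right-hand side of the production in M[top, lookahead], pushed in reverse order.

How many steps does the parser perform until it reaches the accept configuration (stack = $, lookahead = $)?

10

step 1: stack=$ S  input=true true int $  — expand S -> K true D
step 2: stack=$ D true K  input=true true int $  — expand K -> λ
step 3: stack=$ D true  input=true true int $  — match true
step 4: stack=$ D  input=true int $  — expand D -> S
step 5: stack=$ S  input=true int $  — expand S -> K true D
step 6: stack=$ D true K  input=true int $  — expand K -> λ
step 7: stack=$ D true  input=true int $  — match true
step 8: stack=$ D  input=int $  — expand D -> K int
step 9: stack=$ int K  input=int $  — expand K -> λ
step 10: stack=$ int  input=int $  — match int
Accept reached after 10 steps.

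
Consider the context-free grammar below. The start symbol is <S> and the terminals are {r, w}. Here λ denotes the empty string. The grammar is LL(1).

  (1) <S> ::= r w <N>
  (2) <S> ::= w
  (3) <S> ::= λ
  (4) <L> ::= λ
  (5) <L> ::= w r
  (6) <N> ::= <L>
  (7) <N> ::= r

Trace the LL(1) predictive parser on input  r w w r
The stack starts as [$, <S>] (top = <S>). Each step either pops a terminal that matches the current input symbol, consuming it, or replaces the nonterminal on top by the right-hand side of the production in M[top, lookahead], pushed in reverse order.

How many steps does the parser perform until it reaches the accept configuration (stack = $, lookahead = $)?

step 1: stack=$ <S>  input=r w w r $  — expand <S> ::= r w <N>
step 2: stack=$ <N> w r  input=r w w r $  — match r
step 3: stack=$ <N> w  input=w w r $  — match w
step 4: stack=$ <N>  input=w r $  — expand <N> ::= <L>
step 5: stack=$ <L>  input=w r $  — expand <L> ::= w r
step 6: stack=$ r w  input=w r $  — match w
step 7: stack=$ r  input=r $  — match r
Accept reached after 7 steps.

7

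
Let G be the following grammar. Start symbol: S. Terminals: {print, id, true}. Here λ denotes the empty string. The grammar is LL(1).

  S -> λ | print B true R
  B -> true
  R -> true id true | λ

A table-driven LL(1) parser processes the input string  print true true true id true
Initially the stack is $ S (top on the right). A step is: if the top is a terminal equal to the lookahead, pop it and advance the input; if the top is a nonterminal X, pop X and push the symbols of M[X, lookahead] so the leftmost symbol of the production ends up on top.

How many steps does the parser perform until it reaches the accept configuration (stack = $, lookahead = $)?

9

step 1: stack=$ S  input=print true true true id true $  — expand S -> print B true R
step 2: stack=$ R true B print  input=print true true true id true $  — match print
step 3: stack=$ R true B  input=true true true id true $  — expand B -> true
step 4: stack=$ R true true  input=true true true id true $  — match true
step 5: stack=$ R true  input=true true id true $  — match true
step 6: stack=$ R  input=true id true $  — expand R -> true id true
step 7: stack=$ true id true  input=true id true $  — match true
step 8: stack=$ true id  input=id true $  — match id
step 9: stack=$ true  input=true $  — match true
Accept reached after 9 steps.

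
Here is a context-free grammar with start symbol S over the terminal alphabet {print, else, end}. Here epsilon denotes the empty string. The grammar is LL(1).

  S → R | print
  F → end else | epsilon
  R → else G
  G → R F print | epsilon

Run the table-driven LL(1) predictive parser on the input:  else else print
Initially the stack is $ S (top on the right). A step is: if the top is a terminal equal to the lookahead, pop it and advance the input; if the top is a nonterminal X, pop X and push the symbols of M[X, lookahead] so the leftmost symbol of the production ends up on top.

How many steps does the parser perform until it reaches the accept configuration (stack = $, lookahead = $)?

step 1: stack=$ S  input=else else print $  — expand S → R
step 2: stack=$ R  input=else else print $  — expand R → else G
step 3: stack=$ G else  input=else else print $  — match else
step 4: stack=$ G  input=else print $  — expand G → R F print
step 5: stack=$ print F R  input=else print $  — expand R → else G
step 6: stack=$ print F G else  input=else print $  — match else
step 7: stack=$ print F G  input=print $  — expand G → epsilon
step 8: stack=$ print F  input=print $  — expand F → epsilon
step 9: stack=$ print  input=print $  — match print
Accept reached after 9 steps.

9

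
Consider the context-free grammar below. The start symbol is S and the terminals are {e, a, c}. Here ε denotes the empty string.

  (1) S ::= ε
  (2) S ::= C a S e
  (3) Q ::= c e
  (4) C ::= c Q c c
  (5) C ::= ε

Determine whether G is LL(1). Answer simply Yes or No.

Yes

FIRST(S) = {ε, a, c}
FIRST(Q) = {c}
FIRST(C) = {ε, c}
FOLLOW(S) = {$, e}
FOLLOW(Q) = {c}
FOLLOW(C) = {a}
Each cell of M receives at most one production.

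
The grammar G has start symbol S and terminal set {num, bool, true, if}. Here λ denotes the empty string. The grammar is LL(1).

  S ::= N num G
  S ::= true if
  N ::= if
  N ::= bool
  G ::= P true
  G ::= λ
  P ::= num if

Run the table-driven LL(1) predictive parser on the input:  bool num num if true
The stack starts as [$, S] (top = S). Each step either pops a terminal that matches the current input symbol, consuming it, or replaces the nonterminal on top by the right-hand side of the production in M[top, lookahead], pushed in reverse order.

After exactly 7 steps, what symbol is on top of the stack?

     Stack          Input                   Action
  1  $ S            bool num num if true $  expand S ::= N num G
  2  $ G num N      bool num num if true $  expand N ::= bool
  3  $ G num bool   bool num num if true $  match bool
  4  $ G num        num num if true $       match num
  5  $ G            num if true $           expand G ::= P true
  6  $ true P       num if true $           expand P ::= num if
  7  $ true if num  num if true $           match num
Stack after step 7: $ true if (top = if).

if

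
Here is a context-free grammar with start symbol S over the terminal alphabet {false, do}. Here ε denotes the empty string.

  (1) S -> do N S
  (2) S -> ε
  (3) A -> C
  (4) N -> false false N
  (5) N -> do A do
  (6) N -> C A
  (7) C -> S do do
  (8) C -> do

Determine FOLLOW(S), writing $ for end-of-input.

FIRST(S) = {ε, do}
FIRST(C) = {do}  (via S do do)
FIRST(A) = {do}  (via C)
FIRST(N) = {do, false}  (via C A)
FOLLOW(S) includes $ since S is the start symbol.
FOLLOW(S): in S->do N S, the suffix after S is empty (adds nothing new); in C->S do do, S is followed by do do with FIRST {do}. Thus FOLLOW(S) = {$, do}.
FOLLOW(N): in S->do N S, N is followed by S with FIRST {ε, do}; in S->do N S, the suffix after N is nullable, so FOLLOW(N) ⊇ FOLLOW(S) = {$, do}; in N->false false N, the suffix after N is empty (adds nothing new). Thus FOLLOW(N) = {$, do}.
FOLLOW(A): in N->do A do, A is followed by do with FIRST {do}; in N->C A, the suffix after A is empty, so FOLLOW(A) ⊇ FOLLOW(N) = {$, do}. Thus FOLLOW(A) = {$, do}.
FOLLOW(C): in A->C, the suffix after C is empty, so FOLLOW(C) ⊇ FOLLOW(A) = {$, do}; in N->C A, C is followed by A with FIRST {do}. Thus FOLLOW(C) = {$, do}.

{$, do}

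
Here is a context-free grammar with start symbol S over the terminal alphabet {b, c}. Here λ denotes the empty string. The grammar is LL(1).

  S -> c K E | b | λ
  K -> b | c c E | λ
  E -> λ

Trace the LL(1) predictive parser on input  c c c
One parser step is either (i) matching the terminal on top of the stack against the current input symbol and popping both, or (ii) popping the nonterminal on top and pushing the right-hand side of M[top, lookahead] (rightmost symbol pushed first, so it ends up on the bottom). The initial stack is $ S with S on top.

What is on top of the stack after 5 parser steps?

     Stack      Input    Action
  1  $ S        c c c $  expand S -> c K E
  2  $ E K c    c c c $  match c
  3  $ E K      c c $    expand K -> c c E
  4  $ E E c c  c c $    match c
  5  $ E E c    c $      match c
Stack after step 5: $ E E (top = E).

E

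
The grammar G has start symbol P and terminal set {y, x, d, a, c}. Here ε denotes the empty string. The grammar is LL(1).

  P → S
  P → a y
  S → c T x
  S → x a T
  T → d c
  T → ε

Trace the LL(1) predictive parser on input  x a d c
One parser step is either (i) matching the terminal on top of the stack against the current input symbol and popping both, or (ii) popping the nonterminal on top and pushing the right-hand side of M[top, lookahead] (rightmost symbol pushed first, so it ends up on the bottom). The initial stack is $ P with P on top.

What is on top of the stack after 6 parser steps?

     Stack    Input      Action
  1  $ P      x a d c $  expand P → S
  2  $ S      x a d c $  expand S → x a T
  3  $ T a x  x a d c $  match x
  4  $ T a    a d c $    match a
  5  $ T      d c $      expand T → d c
  6  $ c d    d c $      match d
Stack after step 6: $ c (top = c).

c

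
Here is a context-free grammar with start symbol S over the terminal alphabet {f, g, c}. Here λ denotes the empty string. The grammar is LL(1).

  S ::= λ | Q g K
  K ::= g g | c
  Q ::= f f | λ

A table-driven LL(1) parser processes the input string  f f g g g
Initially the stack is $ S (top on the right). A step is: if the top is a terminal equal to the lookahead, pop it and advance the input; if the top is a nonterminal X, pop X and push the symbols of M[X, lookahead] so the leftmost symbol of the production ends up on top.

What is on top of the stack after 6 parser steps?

g

     Stack      Input        Action
  1  $ S        f f g g g $  expand S ::= Q g K
  2  $ K g Q    f f g g g $  expand Q ::= f f
  3  $ K g f f  f f g g g $  match f
  4  $ K g f    f g g g $    match f
  5  $ K g      g g g $      match g
  6  $ K        g g $        expand K ::= g g
Stack after step 6: $ g g (top = g).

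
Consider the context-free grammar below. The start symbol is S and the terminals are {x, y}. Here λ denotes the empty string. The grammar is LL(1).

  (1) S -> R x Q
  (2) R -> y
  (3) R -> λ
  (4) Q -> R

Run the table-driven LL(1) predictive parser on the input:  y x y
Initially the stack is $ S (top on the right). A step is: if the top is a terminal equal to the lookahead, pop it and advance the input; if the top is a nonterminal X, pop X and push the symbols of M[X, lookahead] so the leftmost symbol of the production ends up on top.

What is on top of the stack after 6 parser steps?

     Stack    Input    Action
  1  $ S      y x y $  expand S -> R x Q
  2  $ Q x R  y x y $  expand R -> y
  3  $ Q x y  y x y $  match y
  4  $ Q x    x y $    match x
  5  $ Q      y $      expand Q -> R
  6  $ R      y $      expand R -> y
Stack after step 6: $ y (top = y).

y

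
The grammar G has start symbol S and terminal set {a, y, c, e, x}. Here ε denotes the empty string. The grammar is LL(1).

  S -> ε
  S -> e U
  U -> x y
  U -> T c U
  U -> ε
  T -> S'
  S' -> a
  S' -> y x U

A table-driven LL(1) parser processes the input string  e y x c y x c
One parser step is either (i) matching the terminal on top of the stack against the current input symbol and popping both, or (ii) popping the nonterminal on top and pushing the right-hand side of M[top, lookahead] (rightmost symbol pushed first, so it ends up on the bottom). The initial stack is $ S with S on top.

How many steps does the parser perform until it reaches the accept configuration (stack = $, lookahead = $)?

      Stack        Input            Action
   1  $ S          e y x c y x c $  expand S -> e U
   2  $ U e        e y x c y x c $  match e
   3  $ U          y x c y x c $    expand U -> T c U
   4  $ U c T      y x c y x c $    expand T -> S'
   5  $ U c S'     y x c y x c $    expand S' -> y x U
   6  $ U c U x y  y x c y x c $    match y
   7  $ U c U x    x c y x c $      match x
   8  $ U c U      c y x c $        expand U -> ε
   9  $ U c        c y x c $        match c
  10  $ U          y x c $          expand U -> T c U
  11  $ U c T      y x c $          expand T -> S'
  12  $ U c S'     y x c $          expand S' -> y x U
  13  $ U c U x y  y x c $          match y
  14  $ U c U x    x c $            match x
  15  $ U c U      c $              expand U -> ε
  16  $ U c        c $              match c
  17  $ U          $                expand U -> ε
Accept reached after 17 steps.

17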